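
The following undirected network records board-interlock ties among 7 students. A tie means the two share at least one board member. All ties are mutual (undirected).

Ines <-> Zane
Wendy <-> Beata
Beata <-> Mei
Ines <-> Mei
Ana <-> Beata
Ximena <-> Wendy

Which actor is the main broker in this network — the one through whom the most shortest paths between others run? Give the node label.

Unnormalized betweenness of each node: Ana:0, Beata:11, Ines:5, Mei:8, Wendy:5, Ximena:0, Zane:0.
Beata has the largest value, 11, making it the main broker — the node through which the most shortest paths run.

Beata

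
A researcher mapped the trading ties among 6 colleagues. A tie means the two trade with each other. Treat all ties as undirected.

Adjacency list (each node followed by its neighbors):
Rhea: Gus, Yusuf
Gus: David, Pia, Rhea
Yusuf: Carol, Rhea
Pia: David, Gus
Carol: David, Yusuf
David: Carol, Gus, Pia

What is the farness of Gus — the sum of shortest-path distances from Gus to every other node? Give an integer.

Distances from Gus: Carol:2, David:1, Pia:1, Rhea:1, Yusuf:2.
Sum = 2 + 1 + 1 + 1 + 2 = 7.

7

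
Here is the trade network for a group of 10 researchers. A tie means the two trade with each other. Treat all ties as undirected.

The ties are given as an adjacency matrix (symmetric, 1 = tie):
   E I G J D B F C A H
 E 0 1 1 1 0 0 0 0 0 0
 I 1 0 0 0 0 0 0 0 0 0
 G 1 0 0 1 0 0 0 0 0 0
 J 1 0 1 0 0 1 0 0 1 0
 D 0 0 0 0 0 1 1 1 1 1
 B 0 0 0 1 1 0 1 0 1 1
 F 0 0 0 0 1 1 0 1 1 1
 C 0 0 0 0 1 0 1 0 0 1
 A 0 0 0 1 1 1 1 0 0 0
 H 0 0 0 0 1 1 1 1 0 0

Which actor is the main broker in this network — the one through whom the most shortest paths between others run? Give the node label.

Unnormalized betweenness of each node: A:28/5, B:161/15, C:0, D:83/30, E:8, F:83/30, G:0, H:17/15, I:0, J:18.
J has the largest value, 18, making it the main broker — the node through which the most shortest paths run.

J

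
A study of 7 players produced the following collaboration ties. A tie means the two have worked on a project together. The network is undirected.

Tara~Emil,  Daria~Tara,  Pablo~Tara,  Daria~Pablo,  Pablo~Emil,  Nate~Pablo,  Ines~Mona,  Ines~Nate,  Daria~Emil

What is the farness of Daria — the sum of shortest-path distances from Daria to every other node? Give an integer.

Distances from Daria: Emil:1, Ines:3, Mona:4, Nate:2, Pablo:1, Tara:1.
Sum = 1 + 3 + 4 + 2 + 1 + 1 = 12.

12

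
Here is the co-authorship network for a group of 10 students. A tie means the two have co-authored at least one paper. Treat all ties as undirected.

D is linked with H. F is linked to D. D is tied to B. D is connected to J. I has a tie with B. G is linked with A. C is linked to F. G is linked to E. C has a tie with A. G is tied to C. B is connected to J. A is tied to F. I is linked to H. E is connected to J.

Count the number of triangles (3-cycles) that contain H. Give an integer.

H's neighbors are D and I, but none of them are tied to each other, so no triangle contains H.

0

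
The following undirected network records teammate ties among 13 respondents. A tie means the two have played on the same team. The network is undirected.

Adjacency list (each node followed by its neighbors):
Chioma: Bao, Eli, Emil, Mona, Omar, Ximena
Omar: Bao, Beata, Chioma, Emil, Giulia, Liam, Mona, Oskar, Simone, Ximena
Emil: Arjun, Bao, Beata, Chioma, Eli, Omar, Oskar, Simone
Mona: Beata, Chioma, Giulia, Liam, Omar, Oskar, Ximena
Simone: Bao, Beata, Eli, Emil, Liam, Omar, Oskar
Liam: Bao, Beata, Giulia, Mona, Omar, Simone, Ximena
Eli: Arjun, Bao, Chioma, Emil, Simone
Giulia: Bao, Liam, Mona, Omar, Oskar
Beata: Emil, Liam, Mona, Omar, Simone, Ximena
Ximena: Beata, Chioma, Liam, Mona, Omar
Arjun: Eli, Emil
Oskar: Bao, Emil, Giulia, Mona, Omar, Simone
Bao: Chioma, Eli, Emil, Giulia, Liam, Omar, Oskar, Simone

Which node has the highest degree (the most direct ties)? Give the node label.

Degrees — Arjun:2, Bao:8, Beata:6, Chioma:6, Eli:5, Emil:8, Giulia:5, Liam:7, Mona:7, Omar:10, Oskar:6, Simone:7, Ximena:5.
The maximum is 10, attained only by Omar.

Omar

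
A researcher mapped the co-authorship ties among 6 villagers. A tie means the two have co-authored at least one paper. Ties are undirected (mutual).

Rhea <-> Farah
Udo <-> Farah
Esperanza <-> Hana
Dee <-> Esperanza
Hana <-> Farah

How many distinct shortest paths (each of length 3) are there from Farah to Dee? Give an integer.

The shortest distance is 3, and the only length-3 path is Farah–Hana–Esperanza–Dee. So there is exactly 1 shortest path.

1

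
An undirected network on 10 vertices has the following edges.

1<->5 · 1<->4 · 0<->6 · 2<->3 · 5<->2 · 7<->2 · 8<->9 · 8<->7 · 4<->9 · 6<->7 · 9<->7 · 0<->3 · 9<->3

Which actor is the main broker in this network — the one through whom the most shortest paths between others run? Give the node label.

Unnormalized betweenness of each node: 0:1, 1:5/3, 2:49/6, 3:20/3, 4:13/3, 5:10/3, 6:3/2, 7:29/3, 8:0, 9:32/3.
9 has the largest value, 32/3, making it the main broker — the node through which the most shortest paths run.

9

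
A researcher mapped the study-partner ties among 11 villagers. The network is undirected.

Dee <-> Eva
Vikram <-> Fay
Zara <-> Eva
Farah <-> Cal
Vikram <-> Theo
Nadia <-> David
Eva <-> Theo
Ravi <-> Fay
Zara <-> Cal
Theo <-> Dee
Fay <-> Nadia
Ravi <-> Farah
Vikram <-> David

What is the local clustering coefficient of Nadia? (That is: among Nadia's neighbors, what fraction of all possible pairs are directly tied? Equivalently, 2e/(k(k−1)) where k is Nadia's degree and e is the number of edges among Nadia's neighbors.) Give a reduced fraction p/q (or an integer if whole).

0

Nadia's neighbors: David and Fay (k = 2).
Possible neighbor pairs: C(2,2) = 1. Edges among them: none → e = 0.
Clustering(Nadia) = 0/1.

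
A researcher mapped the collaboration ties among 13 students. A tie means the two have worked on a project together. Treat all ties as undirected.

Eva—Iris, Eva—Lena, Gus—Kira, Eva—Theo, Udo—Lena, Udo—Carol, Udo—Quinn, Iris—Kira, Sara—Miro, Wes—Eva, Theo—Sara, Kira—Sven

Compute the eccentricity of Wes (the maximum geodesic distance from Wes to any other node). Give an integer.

4

Distances from Wes: Carol:4, Eva:1, Gus:4, Iris:2, Kira:3, Lena:2, Miro:4, Quinn:4, Sara:3, Sven:4, Theo:2, Udo:3.
The largest is 4 (to Gus, Sven, Carol, Quinn, and Miro), so the eccentricity of Wes is 4.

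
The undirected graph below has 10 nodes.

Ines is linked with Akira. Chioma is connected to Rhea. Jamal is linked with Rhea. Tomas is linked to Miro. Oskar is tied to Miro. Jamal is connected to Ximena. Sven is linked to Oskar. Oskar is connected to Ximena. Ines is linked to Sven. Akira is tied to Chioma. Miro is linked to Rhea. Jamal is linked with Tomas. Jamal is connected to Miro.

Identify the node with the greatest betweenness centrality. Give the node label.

Oskar

Unnormalized betweenness of each node: Akira:10/3, Chioma:35/6, Ines:7/2, Jamal:11/2, Miro:53/6, Oskar:29/3, Rhea:53/6, Sven:37/6, Tomas:0, Ximena:4/3.
Oskar has the largest value, 29/3, making it the main broker — the node through which the most shortest paths run.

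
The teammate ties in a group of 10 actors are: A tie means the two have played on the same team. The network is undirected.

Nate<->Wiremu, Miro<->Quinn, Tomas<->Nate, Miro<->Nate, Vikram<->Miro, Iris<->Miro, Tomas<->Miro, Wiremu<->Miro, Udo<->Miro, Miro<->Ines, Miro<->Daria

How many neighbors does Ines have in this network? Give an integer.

Ines is directly tied to Miro. That is 1 neighbor, so the degree of Ines is 1.

1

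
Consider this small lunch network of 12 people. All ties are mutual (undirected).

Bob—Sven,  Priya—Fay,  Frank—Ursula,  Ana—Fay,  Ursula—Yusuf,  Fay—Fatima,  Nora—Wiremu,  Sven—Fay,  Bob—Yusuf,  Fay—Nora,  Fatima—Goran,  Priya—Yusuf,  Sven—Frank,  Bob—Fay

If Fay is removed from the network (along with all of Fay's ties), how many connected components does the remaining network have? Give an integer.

Without Fay, the remaining ties split the others into: {Ana}; {Fatima, Goran}; {Bob, Frank, Priya, Sven, Ursula, Yusuf}; {Nora, Wiremu}.
That's 4 separate components.

4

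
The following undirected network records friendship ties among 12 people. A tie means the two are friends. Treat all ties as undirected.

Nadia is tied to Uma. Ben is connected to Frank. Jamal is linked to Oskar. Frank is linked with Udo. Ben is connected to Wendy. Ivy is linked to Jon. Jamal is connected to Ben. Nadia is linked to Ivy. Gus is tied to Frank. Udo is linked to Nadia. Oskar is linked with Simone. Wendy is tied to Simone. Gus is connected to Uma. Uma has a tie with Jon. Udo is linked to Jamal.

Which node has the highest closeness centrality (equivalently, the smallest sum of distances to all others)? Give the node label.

Farness (sum of distances to all others) for each node — Ben:25, Frank:23, Gus:27, Ivy:33, Jamal:24, Jon:36, Nadia:25, Oskar:31, Simone:36, Udo:22, Uma:28, Wendy:32.
The smallest farness is 22, for Udo, so Udo has the highest closeness.

Udo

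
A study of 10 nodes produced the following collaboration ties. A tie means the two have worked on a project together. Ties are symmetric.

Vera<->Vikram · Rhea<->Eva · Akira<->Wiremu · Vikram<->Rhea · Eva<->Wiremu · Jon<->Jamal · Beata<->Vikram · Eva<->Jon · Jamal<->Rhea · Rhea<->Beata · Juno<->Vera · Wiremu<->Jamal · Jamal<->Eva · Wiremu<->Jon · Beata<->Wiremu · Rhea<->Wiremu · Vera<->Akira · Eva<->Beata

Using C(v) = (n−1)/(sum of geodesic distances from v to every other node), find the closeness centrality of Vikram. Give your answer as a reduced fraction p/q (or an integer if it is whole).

9/16

Distances from Vikram: Akira:2, Beata:1, Eva:2, Jamal:2, Jon:3, Juno:2, Rhea:1, Vera:1, Wiremu:2. Sum = 16.
n = 10, so closeness = 9/16.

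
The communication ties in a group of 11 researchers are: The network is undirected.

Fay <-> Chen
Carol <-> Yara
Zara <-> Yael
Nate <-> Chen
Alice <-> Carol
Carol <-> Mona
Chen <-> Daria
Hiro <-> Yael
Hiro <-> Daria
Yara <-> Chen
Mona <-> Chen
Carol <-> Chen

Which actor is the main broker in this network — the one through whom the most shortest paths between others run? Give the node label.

Unnormalized betweenness of each node: Alice:0, Carol:19/2, Chen:67/2, Daria:21, Fay:0, Hiro:16, Mona:0, Nate:0, Yael:9, Yara:0, Zara:0.
Chen has the largest value, 67/2, making it the main broker — the node through which the most shortest paths run.

Chen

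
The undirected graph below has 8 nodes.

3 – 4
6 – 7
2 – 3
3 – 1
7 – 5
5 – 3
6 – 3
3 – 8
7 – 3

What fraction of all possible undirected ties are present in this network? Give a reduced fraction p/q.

9/28

There are 9 edges and 8 nodes, so the maximum possible is C(8,2) = 28.
Density = 9/28.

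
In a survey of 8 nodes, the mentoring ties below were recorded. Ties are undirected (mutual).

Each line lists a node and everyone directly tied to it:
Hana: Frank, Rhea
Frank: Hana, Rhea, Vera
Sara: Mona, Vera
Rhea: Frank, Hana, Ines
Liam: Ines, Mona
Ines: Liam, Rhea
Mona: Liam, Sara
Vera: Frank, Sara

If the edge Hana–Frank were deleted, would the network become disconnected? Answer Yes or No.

Even without that edge, Hana still reaches Frank via Hana – Rhea – Frank, so the network stays connected. Not a bridge.

No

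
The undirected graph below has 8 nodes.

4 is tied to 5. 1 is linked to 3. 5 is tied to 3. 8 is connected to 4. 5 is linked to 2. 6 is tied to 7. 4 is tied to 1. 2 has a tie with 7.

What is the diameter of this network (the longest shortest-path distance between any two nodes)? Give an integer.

5

Eccentricity of each node (its greatest distance to any other): 1:5, 2:3, 3:4, 4:4, 5:3, 6:5, 7:4, 8:5.
The maximum eccentricity is 5, realized for instance by the pair 6–8 via 6 – 7 – 2 – 5 – 4 – 8. So the diameter is 5.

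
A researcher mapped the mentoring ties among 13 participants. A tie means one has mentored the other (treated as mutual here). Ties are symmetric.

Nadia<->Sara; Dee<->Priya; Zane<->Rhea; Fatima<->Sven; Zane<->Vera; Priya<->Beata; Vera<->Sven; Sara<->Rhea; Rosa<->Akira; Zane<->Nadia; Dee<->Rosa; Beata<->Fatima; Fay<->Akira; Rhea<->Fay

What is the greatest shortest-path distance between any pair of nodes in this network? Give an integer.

Eccentricity of each node (its greatest distance to any other): Akira:5, Beata:6, Dee:6, Fatima:5, Fay:5, Nadia:6, Priya:6, Rhea:5, Rosa:5, Sara:6, Sven:5, Vera:5, Zane:5.
The maximum eccentricity is 6, realized for instance by the pair Nadia–Priya via Nadia – Zane – Vera – Sven – Fatima – Beata – Priya. So the diameter is 6.

6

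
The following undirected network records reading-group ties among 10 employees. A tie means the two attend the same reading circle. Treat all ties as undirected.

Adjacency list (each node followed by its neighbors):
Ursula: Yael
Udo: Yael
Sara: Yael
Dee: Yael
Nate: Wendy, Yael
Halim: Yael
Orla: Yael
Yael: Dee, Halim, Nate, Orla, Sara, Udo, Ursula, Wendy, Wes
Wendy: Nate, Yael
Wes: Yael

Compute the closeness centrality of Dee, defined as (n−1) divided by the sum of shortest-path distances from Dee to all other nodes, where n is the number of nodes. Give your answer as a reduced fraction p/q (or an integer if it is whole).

Distances from Dee: Halim:2, Nate:2, Orla:2, Sara:2, Udo:2, Ursula:2, Wendy:2, Wes:2, Yael:1. Sum = 17.
n = 10, so closeness = 9/17.

9/17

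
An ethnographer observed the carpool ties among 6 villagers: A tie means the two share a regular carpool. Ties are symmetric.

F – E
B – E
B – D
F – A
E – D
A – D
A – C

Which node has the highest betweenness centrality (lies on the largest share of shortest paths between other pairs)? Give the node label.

A

Unnormalized betweenness of each node: A:9/2, B:0, C:0, D:3, E:3/2, F:1.
A has the largest value, 9/2, making it the main broker — the node through which the most shortest paths run.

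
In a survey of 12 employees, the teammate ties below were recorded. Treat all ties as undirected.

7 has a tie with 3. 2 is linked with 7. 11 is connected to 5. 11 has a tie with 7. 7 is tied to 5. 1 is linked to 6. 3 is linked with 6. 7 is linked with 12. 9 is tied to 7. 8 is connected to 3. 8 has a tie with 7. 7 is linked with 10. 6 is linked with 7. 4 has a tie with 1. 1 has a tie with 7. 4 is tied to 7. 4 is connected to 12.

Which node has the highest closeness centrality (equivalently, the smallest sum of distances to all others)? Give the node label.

7

Farness (sum of distances to all others) for each node — 1:19, 2:21, 3:19, 4:19, 5:20, 6:19, 7:11, 8:20, 9:21, 10:21, 11:20, 12:20.
The smallest farness is 11, for 7, so 7 has the highest closeness.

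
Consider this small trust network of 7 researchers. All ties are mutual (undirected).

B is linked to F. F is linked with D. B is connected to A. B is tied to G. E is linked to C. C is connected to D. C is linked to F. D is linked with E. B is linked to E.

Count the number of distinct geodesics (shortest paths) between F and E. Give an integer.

3

The shortest distance is 2. The length-2 paths are: F–B–E; F–D–E; F–C–E.
That gives 3 distinct shortest paths.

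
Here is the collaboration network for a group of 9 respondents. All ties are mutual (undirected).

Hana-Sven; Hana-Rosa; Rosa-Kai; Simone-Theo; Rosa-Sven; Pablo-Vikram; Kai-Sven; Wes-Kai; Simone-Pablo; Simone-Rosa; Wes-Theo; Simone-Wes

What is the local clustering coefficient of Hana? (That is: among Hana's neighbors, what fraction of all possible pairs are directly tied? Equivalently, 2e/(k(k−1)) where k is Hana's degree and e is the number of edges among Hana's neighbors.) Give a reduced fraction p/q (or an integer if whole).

Hana's neighbors: Rosa and Sven (k = 2).
Possible neighbor pairs: C(2,2) = 1. Edges among them: Rosa–Sven → e = 1.
Clustering(Hana) = 1/1.

1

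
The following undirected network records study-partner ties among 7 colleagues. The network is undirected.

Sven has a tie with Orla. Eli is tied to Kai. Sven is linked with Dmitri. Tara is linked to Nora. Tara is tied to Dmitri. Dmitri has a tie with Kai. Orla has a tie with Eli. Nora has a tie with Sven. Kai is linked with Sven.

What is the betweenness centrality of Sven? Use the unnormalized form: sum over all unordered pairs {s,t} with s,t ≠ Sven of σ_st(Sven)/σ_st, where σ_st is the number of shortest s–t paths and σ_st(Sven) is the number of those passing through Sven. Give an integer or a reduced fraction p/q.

6

Pairs whose geodesics pass through Sven — Nora–Dmitri: 1/2; Nora–Kai: 1; Nora–Eli: 2/2; Nora–Orla: 1; Tara–Orla: 2/2; Dmitri–Orla: 1; Kai–Orla: 1/2.
All other pairs contribute 0.
Summing the contributions gives betweenness(Sven) = 6.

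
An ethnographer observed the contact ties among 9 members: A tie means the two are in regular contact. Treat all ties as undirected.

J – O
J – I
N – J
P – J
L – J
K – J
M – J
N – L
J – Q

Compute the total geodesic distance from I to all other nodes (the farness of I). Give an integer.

15

Distances from I: J:1, K:2, L:2, M:2, N:2, O:2, P:2, Q:2.
Sum = 1 + 2 + 2 + 2 + 2 + 2 + 2 + 2 = 15.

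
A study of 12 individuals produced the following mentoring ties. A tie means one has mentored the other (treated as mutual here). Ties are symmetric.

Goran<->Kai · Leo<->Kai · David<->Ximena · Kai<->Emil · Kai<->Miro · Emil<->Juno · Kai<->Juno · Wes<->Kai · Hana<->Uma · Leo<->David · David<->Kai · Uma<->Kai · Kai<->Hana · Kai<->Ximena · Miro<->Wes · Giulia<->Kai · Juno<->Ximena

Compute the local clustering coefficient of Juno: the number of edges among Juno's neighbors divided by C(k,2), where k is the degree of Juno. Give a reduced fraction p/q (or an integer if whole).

2/3

Juno's neighbors: Emil, Kai, and Ximena (k = 3).
Possible neighbor pairs: C(3,2) = 3. Edges among them: Emil–Kai, Kai–Ximena → e = 2.
Clustering(Juno) = 2/3.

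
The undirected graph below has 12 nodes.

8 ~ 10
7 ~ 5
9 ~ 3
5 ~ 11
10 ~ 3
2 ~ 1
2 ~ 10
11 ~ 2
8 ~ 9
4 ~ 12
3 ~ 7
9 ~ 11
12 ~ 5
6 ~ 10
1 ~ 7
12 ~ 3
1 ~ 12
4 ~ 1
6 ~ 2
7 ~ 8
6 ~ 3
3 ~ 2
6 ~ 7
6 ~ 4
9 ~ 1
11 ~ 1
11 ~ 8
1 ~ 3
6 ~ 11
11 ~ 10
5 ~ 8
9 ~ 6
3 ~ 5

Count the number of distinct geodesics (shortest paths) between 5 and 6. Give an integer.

The shortest distance is 2. The length-2 paths are: 5–7–6; 5–3–6; 5–11–6.
That gives 3 distinct shortest paths.

3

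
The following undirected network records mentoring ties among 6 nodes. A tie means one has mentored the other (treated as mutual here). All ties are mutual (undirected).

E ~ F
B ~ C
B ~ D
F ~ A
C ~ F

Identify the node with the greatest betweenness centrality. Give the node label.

Unnormalized betweenness of each node: A:0, B:4, C:6, D:0, E:0, F:7.
F has the largest value, 7, making it the main broker — the node through which the most shortest paths run.

F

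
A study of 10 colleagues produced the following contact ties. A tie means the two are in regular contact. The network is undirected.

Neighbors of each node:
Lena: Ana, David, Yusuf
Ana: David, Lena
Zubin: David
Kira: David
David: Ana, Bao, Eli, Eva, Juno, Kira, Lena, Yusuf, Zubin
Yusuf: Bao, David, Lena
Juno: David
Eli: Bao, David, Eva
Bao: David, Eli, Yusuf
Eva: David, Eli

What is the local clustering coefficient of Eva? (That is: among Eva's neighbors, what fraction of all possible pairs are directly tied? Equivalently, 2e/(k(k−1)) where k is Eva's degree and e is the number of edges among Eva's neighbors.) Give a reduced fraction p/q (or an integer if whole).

Eva's neighbors: David and Eli (k = 2).
Possible neighbor pairs: C(2,2) = 1. Edges among them: David–Eli → e = 1.
Clustering(Eva) = 1/1.

1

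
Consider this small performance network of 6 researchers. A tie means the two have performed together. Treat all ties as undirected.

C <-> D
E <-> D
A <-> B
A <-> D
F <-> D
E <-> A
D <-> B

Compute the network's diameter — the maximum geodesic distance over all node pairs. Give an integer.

Eccentricity of each node (its greatest distance to any other): A:2, B:2, C:2, D:1, E:2, F:2.
The maximum eccentricity is 2, realized for instance by the pair A–C via A – D – C. So the diameter is 2.

2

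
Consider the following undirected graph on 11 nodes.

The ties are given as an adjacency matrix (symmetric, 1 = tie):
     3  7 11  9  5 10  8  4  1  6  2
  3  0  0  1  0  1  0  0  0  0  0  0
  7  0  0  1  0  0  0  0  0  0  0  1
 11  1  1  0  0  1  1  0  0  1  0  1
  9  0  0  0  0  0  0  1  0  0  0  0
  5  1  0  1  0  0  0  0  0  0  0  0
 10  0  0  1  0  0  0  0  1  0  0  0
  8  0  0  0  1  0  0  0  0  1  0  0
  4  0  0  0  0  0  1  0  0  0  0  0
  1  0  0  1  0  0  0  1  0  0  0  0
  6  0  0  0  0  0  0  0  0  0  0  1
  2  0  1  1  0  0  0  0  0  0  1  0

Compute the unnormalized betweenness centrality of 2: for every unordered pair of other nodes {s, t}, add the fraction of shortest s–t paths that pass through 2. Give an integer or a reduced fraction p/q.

9

Pairs whose geodesics pass through 2 — 3–6: 1; 7–6: 1; 11–6: 1; 9–6: 1; 5–6: 1; 10–6: 1; 8–6: 1; 4–6: 1; 1–6: 1.
All other pairs contribute 0.
Summing the contributions gives betweenness(2) = 9.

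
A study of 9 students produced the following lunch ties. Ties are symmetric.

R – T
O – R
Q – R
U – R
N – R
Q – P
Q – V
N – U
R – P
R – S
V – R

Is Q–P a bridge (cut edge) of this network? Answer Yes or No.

No

Even without that edge, Q still reaches P via Q – R – P, so the network stays connected. Not a bridge.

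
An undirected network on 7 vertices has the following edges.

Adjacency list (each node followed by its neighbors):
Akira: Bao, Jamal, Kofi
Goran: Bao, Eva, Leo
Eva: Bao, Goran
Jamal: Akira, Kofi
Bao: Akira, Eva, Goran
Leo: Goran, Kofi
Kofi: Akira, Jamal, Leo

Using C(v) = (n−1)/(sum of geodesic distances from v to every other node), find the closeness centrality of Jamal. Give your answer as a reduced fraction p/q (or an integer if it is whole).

1/2

Distances from Jamal: Akira:1, Bao:2, Eva:3, Goran:3, Kofi:1, Leo:2. Sum = 12.
n = 7, so closeness = 6/12 = 1/2.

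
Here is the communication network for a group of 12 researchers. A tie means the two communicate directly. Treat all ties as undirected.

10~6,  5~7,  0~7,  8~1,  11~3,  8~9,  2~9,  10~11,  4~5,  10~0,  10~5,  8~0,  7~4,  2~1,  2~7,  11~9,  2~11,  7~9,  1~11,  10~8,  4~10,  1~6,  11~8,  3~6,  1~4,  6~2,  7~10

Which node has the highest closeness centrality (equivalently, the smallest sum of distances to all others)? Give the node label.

10

Farness (sum of distances to all others) for each node — 0:20, 1:17, 2:17, 3:24, 4:19, 5:20, 6:18, 7:17, 8:17, 9:18, 10:15, 11:16.
The smallest farness is 15, for 10, so 10 has the highest closeness.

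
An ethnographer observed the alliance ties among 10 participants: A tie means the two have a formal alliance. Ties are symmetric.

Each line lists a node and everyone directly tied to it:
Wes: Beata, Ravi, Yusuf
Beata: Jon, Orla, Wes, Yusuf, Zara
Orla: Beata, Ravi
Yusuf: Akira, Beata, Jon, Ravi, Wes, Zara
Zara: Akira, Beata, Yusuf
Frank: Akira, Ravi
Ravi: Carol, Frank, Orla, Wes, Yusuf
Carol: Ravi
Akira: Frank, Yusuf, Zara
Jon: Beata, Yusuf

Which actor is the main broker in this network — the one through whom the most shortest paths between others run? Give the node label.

Unnormalized betweenness of each node: Akira:12/5, Beata:5, Carol:0, Frank:5/4, Jon:0, Orla:13/15, Ravi:131/10, Wes:13/15, Yusuf:347/30, Zara:19/20.
Ravi has the largest value, 131/10, making it the main broker — the node through which the most shortest paths run.

Ravi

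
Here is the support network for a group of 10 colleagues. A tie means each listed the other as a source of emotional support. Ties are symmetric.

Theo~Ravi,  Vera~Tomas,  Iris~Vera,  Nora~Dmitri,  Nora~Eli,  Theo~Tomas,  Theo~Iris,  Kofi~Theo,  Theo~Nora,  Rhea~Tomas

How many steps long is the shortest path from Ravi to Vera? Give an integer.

One shortest route is Ravi – Theo – Tomas – Vera, which uses 3 edges, and at distance 2 from Ravi we only reach {Iris, Kofi, Nora, Tomas}, which does not include Vera. So d(Ravi,Vera) = 3.

3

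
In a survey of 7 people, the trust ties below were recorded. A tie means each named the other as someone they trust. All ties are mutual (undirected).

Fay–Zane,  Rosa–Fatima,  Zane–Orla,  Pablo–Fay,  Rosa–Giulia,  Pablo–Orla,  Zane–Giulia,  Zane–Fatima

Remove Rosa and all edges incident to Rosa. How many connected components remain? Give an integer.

1

Rosa's neighbors (Fatima and Giulia) remain reachable from one another through other ties, so the rest of the network stays in one piece.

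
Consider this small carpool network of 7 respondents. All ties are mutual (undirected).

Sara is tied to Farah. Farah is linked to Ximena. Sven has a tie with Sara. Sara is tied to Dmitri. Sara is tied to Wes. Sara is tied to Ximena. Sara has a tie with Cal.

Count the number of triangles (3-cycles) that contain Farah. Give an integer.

Farah's neighbors: Sara and Ximena.
Neighbor pairs that are themselves tied: Farah–Sara–Ximena. Each forms one triangle with Farah, for 1 in total.

1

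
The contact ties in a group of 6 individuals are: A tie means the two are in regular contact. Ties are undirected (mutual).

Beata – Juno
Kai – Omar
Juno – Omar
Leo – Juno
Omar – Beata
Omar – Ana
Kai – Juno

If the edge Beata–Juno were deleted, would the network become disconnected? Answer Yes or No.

No

Even without that edge, Beata still reaches Juno via Beata – Omar – Juno, so the network stays connected. Not a bridge.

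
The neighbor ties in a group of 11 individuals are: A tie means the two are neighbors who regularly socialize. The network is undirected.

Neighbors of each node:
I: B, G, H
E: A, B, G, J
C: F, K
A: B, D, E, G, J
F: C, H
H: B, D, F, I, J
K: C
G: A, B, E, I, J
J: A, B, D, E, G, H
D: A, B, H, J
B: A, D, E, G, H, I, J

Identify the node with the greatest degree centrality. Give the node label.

Degrees — A:5, B:7, C:2, D:4, E:4, F:2, G:5, H:5, I:3, J:6, K:1.
The maximum is 7, attained only by B.

B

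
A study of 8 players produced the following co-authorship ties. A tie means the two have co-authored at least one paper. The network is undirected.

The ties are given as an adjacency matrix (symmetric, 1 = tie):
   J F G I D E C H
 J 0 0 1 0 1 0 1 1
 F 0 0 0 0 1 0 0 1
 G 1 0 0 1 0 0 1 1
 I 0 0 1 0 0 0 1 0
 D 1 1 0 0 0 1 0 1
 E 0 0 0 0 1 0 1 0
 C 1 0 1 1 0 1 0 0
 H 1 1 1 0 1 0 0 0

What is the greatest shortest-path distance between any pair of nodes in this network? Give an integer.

3

Eccentricity of each node (its greatest distance to any other): C:3, D:3, E:2, F:3, G:2, H:2, I:3, J:2.
The maximum eccentricity is 3, realized for instance by the pair F–I via F – H – G – I. So the diameter is 3.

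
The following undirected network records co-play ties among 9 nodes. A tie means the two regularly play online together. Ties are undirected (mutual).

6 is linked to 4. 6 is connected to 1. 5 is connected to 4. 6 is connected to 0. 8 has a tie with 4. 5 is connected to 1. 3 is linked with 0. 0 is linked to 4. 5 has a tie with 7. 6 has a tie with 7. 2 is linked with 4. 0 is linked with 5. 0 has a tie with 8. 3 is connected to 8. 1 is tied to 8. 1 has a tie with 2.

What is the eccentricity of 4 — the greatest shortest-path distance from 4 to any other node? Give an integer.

Distances from 4: 0:1, 1:2, 2:1, 3:2, 5:1, 6:1, 7:2, 8:1.
The largest is 2 (to 3, 1, and 7), so the eccentricity of 4 is 2.

2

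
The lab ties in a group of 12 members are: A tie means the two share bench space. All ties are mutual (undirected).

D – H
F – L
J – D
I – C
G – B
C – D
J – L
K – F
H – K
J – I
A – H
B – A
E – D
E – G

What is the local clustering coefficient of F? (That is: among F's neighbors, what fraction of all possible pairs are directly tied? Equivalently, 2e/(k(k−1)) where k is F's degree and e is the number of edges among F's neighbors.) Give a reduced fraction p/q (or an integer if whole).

0

F's neighbors: K and L (k = 2).
Possible neighbor pairs: C(2,2) = 1. Edges among them: none → e = 0.
Clustering(F) = 0/1.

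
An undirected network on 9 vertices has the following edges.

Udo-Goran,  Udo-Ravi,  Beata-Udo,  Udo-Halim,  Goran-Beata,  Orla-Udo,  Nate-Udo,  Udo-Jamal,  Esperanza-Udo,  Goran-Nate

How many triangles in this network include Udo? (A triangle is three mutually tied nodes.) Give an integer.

2

Udo's neighbors: Beata, Esperanza, Goran, Halim, Jamal, Nate, Orla, and Ravi.
Neighbor pairs that are themselves tied: Udo–Beata–Goran; Udo–Goran–Nate. Each forms one triangle with Udo, for 2 in total.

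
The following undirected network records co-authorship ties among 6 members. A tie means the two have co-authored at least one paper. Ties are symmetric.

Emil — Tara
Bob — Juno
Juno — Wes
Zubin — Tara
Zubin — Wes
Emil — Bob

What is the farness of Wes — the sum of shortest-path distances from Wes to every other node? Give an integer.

Distances from Wes: Bob:2, Emil:3, Juno:1, Tara:2, Zubin:1.
Sum = 2 + 3 + 1 + 2 + 1 = 9.

9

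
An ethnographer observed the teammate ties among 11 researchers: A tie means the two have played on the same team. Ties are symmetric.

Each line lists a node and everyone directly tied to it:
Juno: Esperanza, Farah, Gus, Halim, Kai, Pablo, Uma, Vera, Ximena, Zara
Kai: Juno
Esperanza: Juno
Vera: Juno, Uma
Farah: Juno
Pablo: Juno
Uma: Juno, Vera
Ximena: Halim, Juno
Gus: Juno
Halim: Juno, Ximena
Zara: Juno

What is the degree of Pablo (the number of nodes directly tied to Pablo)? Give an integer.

Pablo is directly tied to Juno. That is 1 neighbor, so the degree of Pablo is 1.

1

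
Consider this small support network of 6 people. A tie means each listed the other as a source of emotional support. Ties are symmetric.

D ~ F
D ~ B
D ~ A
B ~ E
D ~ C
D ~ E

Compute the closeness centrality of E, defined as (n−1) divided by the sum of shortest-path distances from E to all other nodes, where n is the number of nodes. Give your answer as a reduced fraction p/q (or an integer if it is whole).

Distances from E: A:2, B:1, C:2, D:1, F:2. Sum = 8.
n = 6, so closeness = 5/8.

5/8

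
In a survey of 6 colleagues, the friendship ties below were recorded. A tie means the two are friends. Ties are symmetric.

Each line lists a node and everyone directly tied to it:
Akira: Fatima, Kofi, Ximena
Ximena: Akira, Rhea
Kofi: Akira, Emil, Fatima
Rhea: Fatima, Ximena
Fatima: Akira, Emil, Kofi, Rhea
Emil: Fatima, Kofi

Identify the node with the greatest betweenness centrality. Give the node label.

Unnormalized betweenness of each node: Akira:13/6, Emil:0, Fatima:11/3, Kofi:5/6, Rhea:5/6, Ximena:1/2.
Fatima has the largest value, 11/3, making it the main broker — the node through which the most shortest paths run.

Fatima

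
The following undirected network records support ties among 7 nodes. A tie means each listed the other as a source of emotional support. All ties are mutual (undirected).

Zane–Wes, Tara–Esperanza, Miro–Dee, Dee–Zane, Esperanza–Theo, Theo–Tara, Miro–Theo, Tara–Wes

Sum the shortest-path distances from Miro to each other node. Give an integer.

11

Distances from Miro: Dee:1, Esperanza:2, Tara:2, Theo:1, Wes:3, Zane:2.
Sum = 1 + 2 + 2 + 1 + 3 + 2 = 11.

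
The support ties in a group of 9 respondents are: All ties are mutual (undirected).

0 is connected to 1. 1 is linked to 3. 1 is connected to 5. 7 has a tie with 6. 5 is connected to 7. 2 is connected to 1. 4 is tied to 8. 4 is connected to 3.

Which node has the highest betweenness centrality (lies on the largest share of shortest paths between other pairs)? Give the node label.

1

Unnormalized betweenness of each node: 0:0, 1:22, 2:0, 3:12, 4:7, 5:12, 6:0, 7:7, 8:0.
1 has the largest value, 22, making it the main broker — the node through which the most shortest paths run.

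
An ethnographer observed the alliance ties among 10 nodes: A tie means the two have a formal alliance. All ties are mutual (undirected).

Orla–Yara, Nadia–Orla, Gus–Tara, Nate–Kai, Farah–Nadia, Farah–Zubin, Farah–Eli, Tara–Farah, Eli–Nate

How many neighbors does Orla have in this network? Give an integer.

2

Orla is directly tied to Nadia and Yara. That is 2 neighbors, so the degree of Orla is 2.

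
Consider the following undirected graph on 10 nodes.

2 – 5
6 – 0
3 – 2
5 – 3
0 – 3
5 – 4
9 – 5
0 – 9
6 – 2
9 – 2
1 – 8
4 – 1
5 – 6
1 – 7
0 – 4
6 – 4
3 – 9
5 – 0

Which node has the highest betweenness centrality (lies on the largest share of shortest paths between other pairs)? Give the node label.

4

Unnormalized betweenness of each node: 0:14/3, 1:15, 2:2/3, 3:1/4, 4:18, 5:83/12, 6:9/4, 7:0, 8:0, 9:1/4.
4 has the largest value, 18, making it the main broker — the node through which the most shortest paths run.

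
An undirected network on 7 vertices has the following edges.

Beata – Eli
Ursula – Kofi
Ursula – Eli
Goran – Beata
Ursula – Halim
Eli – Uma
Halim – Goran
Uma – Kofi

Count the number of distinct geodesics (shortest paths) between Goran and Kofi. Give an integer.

The shortest distance is 3, and the only length-3 path is Goran–Halim–Ursula–Kofi. So there is exactly 1 shortest path.

1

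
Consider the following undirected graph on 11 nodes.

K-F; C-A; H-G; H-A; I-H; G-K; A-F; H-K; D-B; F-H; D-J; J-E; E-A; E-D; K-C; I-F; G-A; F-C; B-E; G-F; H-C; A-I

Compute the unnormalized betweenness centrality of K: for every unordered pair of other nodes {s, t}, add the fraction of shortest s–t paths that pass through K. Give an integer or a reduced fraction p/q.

Pairs whose geodesics pass through K — G–C: 1/4.
All other pairs contribute 0.
Summing the contributions gives betweenness(K) = 1/4.

1/4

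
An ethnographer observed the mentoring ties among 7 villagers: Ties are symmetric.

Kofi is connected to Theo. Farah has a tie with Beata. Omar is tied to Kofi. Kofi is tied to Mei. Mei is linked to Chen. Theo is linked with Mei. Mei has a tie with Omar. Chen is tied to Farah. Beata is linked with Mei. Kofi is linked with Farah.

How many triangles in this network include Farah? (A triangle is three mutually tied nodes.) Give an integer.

0

Farah's neighbors are Beata, Chen, and Kofi, but none of them are tied to each other, so no triangle contains Farah.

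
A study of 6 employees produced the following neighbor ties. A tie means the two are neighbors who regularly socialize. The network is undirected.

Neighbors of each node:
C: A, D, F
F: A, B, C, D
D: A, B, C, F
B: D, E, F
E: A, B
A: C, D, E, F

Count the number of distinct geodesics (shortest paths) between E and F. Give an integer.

2

The shortest distance is 2. The length-2 paths are: E–A–F; E–B–F.
That gives 2 distinct shortest paths.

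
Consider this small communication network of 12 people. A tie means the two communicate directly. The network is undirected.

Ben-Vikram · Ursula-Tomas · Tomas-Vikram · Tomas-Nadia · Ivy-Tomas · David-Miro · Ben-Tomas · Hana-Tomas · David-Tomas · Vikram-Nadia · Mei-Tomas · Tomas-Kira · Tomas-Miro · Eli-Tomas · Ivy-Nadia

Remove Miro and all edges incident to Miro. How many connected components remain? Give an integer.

Miro's neighbors (David and Tomas) remain reachable from one another through other ties, so the rest of the network stays in one piece.

1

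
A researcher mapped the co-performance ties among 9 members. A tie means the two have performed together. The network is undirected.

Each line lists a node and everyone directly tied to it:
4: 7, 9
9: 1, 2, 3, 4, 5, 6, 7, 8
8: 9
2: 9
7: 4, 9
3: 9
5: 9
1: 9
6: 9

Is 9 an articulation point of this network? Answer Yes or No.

Removing 9 leaves {5} with no path to {6}, so the network splits into 7 components. 9 is a cut vertex.

Yes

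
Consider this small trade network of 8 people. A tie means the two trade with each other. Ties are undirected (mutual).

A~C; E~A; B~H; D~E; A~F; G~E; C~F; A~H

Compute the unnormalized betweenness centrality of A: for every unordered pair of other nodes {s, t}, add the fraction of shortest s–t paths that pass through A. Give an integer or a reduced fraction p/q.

Pairs whose geodesics pass through A — B–F: 1; B–D: 1; B–G: 1; B–E: 1; B–C: 1; F–H: 1; F–D: 1; F–G: 1; F–E: 1; H–D: 1; H–G: 1; H–E: 1; H–C: 1; D–C: 1 … (+2 more pairs).
All other pairs contribute 0.
Summing the contributions gives betweenness(A) = 16.

16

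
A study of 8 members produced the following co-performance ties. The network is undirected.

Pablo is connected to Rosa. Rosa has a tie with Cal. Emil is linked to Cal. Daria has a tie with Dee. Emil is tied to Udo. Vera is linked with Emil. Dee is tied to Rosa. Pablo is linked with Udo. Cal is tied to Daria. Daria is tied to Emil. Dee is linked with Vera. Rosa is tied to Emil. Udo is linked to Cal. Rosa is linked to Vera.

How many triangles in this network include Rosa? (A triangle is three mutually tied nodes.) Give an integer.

Rosa's neighbors: Cal, Dee, Emil, Pablo, and Vera.
Neighbor pairs that are themselves tied: Rosa–Cal–Emil; Rosa–Dee–Vera; Rosa–Emil–Vera. Each forms one triangle with Rosa, for 3 in total.

3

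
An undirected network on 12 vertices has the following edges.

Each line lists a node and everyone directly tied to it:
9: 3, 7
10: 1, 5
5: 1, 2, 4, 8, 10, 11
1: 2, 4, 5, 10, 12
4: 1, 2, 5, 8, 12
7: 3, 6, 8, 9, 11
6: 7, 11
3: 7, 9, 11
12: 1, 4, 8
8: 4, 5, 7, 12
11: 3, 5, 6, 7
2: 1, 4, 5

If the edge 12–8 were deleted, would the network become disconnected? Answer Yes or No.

No

Even without that edge, 12 still reaches 8 via 12 – 4 – 8, so the network stays connected. Not a bridge.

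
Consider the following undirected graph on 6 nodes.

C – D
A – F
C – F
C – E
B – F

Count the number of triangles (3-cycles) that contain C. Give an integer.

C's neighbors are D, E, and F, but none of them are tied to each other, so no triangle contains C.

0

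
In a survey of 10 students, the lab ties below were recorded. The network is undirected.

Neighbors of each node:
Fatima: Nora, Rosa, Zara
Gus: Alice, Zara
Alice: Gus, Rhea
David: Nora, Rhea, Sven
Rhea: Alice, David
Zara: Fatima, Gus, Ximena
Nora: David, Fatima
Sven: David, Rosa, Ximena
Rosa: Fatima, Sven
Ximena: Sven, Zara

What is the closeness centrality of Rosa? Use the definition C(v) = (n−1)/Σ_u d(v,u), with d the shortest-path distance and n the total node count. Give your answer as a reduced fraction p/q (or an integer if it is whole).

9/20

Distances from Rosa: Alice:4, David:2, Fatima:1, Gus:3, Nora:2, Rhea:3, Sven:1, Ximena:2, Zara:2. Sum = 20.
n = 10, so closeness = 9/20.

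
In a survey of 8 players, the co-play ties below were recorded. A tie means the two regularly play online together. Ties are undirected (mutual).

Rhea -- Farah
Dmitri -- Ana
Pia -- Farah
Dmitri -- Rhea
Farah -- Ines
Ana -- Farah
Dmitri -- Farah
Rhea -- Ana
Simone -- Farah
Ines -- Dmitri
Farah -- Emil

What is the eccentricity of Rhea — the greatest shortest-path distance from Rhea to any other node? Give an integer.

2

Distances from Rhea: Ana:1, Dmitri:1, Emil:2, Farah:1, Ines:2, Pia:2, Simone:2.
The largest is 2 (to Emil, Ines, Simone, and Pia), so the eccentricity of Rhea is 2.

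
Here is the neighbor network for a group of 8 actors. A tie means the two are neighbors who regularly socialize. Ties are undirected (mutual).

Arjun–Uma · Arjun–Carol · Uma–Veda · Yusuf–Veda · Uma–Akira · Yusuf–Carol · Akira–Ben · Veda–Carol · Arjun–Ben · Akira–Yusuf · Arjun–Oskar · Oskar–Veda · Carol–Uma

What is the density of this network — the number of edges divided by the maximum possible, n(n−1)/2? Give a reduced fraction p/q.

13/28

There are 13 edges and 8 nodes, so the maximum possible is C(8,2) = 28.
Density = 13/28.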